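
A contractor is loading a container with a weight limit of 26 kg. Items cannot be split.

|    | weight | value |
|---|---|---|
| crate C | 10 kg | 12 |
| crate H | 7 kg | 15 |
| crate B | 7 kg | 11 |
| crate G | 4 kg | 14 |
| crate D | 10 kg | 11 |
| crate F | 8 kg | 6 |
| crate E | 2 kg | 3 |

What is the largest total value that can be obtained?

This is a 0-1 knapsack instance.
crate C + crate H + crate G + crate E: weight 10 + 7 + 4 + 2 = 23 ≤ 26, value 12 + 15 + 14 + 3 = 44.
crate H + crate B + crate G + crate F: weight 7 + 7 + 4 + 8 = 26 ≤ 26, value 15 + 11 + 14 + 6 = 46.
Best is crate H, crate B, crate G, and crate F with total value 46.

46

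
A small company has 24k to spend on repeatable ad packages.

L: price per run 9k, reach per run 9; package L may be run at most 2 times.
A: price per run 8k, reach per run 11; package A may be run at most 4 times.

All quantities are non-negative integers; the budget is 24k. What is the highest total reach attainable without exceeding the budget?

2×A: price 16 ≤ 24, reach 2·11 = 22.
3×A: price 24 ≤ 24, reach 3·11 = 33.
Best is 33.

33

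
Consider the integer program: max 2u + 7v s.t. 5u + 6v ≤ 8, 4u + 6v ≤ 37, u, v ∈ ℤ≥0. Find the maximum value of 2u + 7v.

7

(u,v)=(0,1): 5·0+6·1=6≤8, 4·0+6·1=6≤37, objective 7.
(u,v)=(1,0): 5·1+6·0=5≤8, 4·1+6·0=4≤37, objective 2.
No feasible integer point exceeds 7.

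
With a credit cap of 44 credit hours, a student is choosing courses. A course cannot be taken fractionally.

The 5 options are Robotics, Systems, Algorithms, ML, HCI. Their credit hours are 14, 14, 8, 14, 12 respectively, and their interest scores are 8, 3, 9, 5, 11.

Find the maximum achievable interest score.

Take Robotics, Algorithms, and HCI: credit hours 14 + 8 + 12 = 34 ≤ 44, interest score 8 + 9 + 11 = 28.
No other feasible combination does better.

28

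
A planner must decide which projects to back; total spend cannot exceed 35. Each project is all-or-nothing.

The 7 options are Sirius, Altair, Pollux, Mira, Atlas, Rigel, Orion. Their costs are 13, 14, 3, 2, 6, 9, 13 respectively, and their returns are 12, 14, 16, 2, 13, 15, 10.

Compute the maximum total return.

Altair + Pollux + Atlas + Rigel: cost 14 + 3 + 6 + 9 = 32 ≤ 35, return 14 + 16 + 13 + 15 = 58.
Altair + Pollux + Mira + Atlas + Rigel: cost 14 + 3 + 2 + 6 + 9 = 34 ≤ 35, return 14 + 16 + 2 + 13 + 15 = 60.
Sirius + Pollux + Mira + Atlas + Rigel: cost 13 + 3 + 2 + 6 + 9 = 33 ≤ 35, return 12 + 16 + 2 + 13 + 15 = 58.
Best is Altair, Pollux, Mira, Atlas, and Rigel with total return 60.

60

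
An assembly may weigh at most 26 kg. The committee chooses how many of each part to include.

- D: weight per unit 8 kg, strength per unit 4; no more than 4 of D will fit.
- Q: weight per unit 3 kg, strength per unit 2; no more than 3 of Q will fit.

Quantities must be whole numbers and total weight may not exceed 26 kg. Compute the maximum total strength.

This is a bounded integer knapsack.
Take 2×D and 3×Q: weight 25 ≤ 26, strength 2·4 + 3·2 = 14.
Q has the best ratio (2/3) and is taken to its limit of 3; remaining capacity is filled optimally with the others.

14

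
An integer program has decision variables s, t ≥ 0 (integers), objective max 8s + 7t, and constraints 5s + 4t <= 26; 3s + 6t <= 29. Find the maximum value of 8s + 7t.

40

The continuous relaxation peaks at (2.22, 3.72) with value 43.83; rounding to a feasible lattice point costs some objective.
(s,t)=(5,0): 5·5+4·0=25≤26, 3·5+6·0=15≤29, objective 40.
(s,t)=(4,1): 5·4+4·1=24≤26, 3·4+6·1=18≤29, objective 39.
The best lattice point is (5,0), giving 40.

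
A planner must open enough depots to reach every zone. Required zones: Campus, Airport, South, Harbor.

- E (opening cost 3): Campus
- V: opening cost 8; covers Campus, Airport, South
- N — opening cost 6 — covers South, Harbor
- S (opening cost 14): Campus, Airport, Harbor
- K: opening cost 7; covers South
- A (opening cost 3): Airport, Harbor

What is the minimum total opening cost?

11

The greedy cost-per-new-zone heuristic would pick A, E, and N for 12, but a cheaper cover exists.
Choose V and A: together they cover Campus, Airport, South, Harbor — every zone.
Total opening cost: 8 + 3 = 11.
No cover costs less than 11.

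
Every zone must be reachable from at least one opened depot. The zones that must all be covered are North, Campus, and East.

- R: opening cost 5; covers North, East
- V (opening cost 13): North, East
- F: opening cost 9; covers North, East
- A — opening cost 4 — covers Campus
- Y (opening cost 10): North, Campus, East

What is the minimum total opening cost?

9

Choose R and A: together they cover North, Campus, East — every zone.
Total opening cost: 5 + 4 = 9.
No cover costs less than 9.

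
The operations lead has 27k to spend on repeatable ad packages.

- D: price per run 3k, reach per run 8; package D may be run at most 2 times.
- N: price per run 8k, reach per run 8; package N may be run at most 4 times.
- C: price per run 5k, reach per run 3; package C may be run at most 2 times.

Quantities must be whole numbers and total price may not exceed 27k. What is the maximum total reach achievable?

Take 2×D, 2×N, and 1×C: price 27 ≤ 27, reach 2·8 + 2·8 + 1·3 = 35.
D has the best ratio (8/3) and is taken to its limit of 2; remaining capacity is filled optimally with the others.

35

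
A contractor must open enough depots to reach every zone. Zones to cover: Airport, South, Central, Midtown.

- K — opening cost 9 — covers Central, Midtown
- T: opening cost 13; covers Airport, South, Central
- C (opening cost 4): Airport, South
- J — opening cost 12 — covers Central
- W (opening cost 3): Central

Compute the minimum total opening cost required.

13

The greedy cost-per-new-zone heuristic would pick C, W, and K for 16, but a cheaper cover exists.
Choose K and C: together they cover Airport, South, Central, Midtown — every zone.
Total opening cost: 9 + 4 = 13.
No cover costs less than 13.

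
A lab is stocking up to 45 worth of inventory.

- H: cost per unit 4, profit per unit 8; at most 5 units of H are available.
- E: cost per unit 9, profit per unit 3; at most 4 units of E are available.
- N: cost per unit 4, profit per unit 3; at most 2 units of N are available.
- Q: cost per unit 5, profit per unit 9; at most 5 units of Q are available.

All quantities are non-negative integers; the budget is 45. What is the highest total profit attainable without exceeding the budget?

H has the best ratio (8/4); taking only H gives at most 5×8 = 40 (stopped by the supply cap of 5).
Mixing does better — 5×H and 5×Q: cost 45 ≤ 45, profit 5·8 + 5·9 = 85.

85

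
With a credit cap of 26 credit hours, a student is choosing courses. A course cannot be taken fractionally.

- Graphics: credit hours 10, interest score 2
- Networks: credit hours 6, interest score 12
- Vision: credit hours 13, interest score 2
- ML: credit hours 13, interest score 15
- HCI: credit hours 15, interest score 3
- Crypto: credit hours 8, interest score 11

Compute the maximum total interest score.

This is an integer program with binary decision variables.
ML + Crypto: credit hours 13 + 8 = 21 ≤ 26, interest score 15 + 11 = 26.
Graphics + Networks + Crypto: credit hours 10 + 6 + 8 = 24 ≤ 26, interest score 2 + 12 + 11 = 25.
Networks + ML: credit hours 6 + 13 = 19 ≤ 26, interest score 12 + 15 = 27.
Best is Networks and ML with total interest score 27.

27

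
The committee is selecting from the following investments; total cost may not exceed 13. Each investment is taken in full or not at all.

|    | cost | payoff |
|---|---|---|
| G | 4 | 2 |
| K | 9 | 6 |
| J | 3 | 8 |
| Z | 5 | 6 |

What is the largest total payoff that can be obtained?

16

This is a 0-1 knapsack instance.
Allowing fractional choices, the relaxed optimum would be about 17.3, but investments are indivisible.
K + J: cost 9 + 3 = 12 ≤ 13, payoff 6 + 8 = 14.
J + Z: cost 3 + 5 = 8 ≤ 13, payoff 8 + 6 = 14.
G + J + Z: cost 4 + 3 + 5 = 12 ≤ 13, payoff 2 + 8 + 6 = 16.
Best is G, J, and Z with total payoff 16.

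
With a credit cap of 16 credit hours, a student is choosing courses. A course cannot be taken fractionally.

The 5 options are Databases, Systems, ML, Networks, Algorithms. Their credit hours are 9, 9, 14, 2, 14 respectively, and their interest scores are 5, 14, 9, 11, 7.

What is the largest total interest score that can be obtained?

This is an integer program with binary decision variables.
Allowing fractional choices, the relaxed optimum would be about 28.2, but courses are indivisible.
Systems + Networks: credit hours 9 + 2 = 11 ≤ 16, interest score 14 + 11 = 25.
ML + Networks: credit hours 14 + 2 = 16 ≤ 16, interest score 9 + 11 = 20.
Networks + Algorithms: credit hours 2 + 14 = 16 ≤ 16, interest score 11 + 7 = 18.
Best is Systems and Networks with total interest score 25.

25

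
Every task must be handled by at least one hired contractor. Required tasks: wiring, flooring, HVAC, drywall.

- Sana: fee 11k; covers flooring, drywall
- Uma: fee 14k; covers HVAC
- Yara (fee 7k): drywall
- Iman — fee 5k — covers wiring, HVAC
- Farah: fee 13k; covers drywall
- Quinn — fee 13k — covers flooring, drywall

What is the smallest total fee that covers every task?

Choose Sana and Iman: together they cover wiring, flooring, HVAC, drywall — every task.
Total fee: 11 + 5 = 16.

16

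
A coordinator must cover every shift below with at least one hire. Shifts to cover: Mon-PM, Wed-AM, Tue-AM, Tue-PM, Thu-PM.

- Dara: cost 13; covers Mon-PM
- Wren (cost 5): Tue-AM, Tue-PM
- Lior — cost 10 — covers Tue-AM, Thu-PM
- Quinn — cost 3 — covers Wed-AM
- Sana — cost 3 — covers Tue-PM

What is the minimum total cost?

The greedy cost-per-new-shift heuristic would pick Wren, Quinn, Lior, and Dara for 31, but a cheaper cover exists.
Choose Dara, Lior, Quinn, and Sana: together they cover Mon-PM, Wed-AM, Tue-AM, Tue-PM, Thu-PM — every shift.
Total cost: 13 + 10 + 3 + 3 = 29.
No cover costs less than 29.

29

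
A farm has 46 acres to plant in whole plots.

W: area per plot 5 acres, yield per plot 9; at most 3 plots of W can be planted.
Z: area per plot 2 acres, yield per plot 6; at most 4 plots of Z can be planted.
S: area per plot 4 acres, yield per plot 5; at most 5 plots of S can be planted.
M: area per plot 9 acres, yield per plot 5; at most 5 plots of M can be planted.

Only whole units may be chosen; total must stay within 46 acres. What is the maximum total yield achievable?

76

Take 3×W, 4×Z, and 5×S: area 43 ≤ 46, yield 3·9 + 4·6 + 5·5 = 76.
Z has the best ratio (6/2) and is taken to its limit of 4; remaining capacity is filled optimally with the others.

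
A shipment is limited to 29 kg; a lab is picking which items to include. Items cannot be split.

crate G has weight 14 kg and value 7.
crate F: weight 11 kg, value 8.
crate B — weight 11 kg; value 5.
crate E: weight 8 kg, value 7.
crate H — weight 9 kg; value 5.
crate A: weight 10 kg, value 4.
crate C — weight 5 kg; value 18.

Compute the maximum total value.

33

Treat it as a binary knapsack problem.
Take crate F, crate E, and crate C: weight 11 + 8 + 5 = 24 ≤ 29, value 8 + 7 + 18 = 33.
No other feasible combination does better.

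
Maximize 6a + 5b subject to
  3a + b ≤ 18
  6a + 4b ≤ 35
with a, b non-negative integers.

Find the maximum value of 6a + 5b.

41

Relaxing integrality, the LP optimum is 43.75 at (a,b) = (0, 8.75), which is not an integer point.
(a,b)=(1,7): 3·1+1·7=10≤18, 6·1+4·7=34≤35, objective 41.
(a,b)=(0,8): 3·0+1·8=8≤18, 6·0+4·8=32≤35, objective 40.
(a,b)=(1,6): 3·1+1·6=9≤18, 6·1+4·6=30≤35, objective 36.
The best lattice point is (1,7), giving 41.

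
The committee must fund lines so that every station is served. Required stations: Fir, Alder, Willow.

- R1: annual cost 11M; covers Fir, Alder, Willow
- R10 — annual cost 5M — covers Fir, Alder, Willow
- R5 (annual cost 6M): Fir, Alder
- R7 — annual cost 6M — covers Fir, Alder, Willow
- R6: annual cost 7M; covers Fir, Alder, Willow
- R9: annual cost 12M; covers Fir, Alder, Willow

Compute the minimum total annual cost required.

5

R10 alone covers Fir, Alder, Willow — every station.
Total annual cost: 5.
No cover costs less than 5.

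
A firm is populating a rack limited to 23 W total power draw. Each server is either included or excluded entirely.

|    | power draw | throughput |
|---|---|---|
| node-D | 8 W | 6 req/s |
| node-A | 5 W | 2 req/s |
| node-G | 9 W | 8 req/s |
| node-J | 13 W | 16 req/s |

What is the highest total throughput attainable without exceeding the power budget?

node-D + node-J: power draw 8 + 13 = 21 ≤ 23, throughput 6 + 16 = 22.
node-G + node-J: power draw 9 + 13 = 22 ≤ 23, throughput 8 + 16 = 24.
Best is node-G and node-J with total throughput 24.

24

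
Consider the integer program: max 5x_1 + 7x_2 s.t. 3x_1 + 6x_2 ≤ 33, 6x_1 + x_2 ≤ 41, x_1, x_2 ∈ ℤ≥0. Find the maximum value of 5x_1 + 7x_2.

Relaxing integrality, the LP optimum is 48.18 at (x_1,x_2) = (6.45, 2.27), which is not an integer point.
(x_1,x_2)=(5,3): 3·5+6·3=33≤33, 6·5+1·3=33≤41, objective 46.
(x_1,x_2)=(6,2): 3·6+6·2=30≤33, 6·6+1·2=38≤41, objective 44.
(x_1,x_2)=(4,3): 3·4+6·3=30≤33, 6·4+1·3=27≤41, objective 41.
The best lattice point is (5,3), giving 46.

46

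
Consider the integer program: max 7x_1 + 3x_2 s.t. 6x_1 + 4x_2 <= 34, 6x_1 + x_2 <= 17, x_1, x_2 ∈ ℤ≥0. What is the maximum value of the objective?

29

The continuous relaxation peaks at (1.89, 5.67) with value 30.22; rounding to a feasible lattice point costs some objective.
(x_1,x_2)=(2,5): 6·2+4·5=32≤34, 6·2+1·5=17≤17, objective 29.
(x_1,x_2)=(2,4): 6·2+4·4=28≤34, 6·2+1·4=16≤17, objective 26.
(x_1,x_2)=(1,6): 6·1+4·6=30≤34, 6·1+1·6=12≤17, objective 25.
No feasible integer point exceeds 29.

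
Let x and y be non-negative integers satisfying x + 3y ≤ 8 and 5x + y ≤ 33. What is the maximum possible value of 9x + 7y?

(x,y)=(6,0): 1·6+3·0=6≤8, 5·6+1·0=30≤33, objective 54.
(x,y)=(5,1): 1·5+3·1=8≤8, 5·5+1·1=26≤33, objective 52.
(x,y)=(5,0): 1·5+3·0=5≤8, 5·5+1·0=25≤33, objective 45.
No feasible integer point exceeds 54.

54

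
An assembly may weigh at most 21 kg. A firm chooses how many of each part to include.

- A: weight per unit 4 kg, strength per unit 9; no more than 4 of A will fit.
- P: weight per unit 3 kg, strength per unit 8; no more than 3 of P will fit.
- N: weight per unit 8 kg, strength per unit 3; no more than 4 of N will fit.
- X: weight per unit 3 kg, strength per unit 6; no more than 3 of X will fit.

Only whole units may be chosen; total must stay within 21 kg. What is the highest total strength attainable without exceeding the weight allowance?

P has the best ratio (8/3); taking only P gives at most 3×8 = 24 (stopped by the supply cap of 3).
Mixing does better — 3×A and 3×P: weight 21 ≤ 21, strength 3·9 + 3·8 = 51.

51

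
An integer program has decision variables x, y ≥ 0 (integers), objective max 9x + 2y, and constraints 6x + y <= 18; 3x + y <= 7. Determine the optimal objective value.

The continuous relaxation peaks at (2.33, 0) with value 21.00; rounding to a feasible lattice point costs some objective.
(x,y)=(2,1): 6·2+1·1=13≤18, 3·2+1·1=7≤7, objective 20.
(x,y)=(2,0): 6·2+1·0=12≤18, 3·2+1·0=6≤7, objective 18.
Maximum is 20 at (x,y)=(2,1).

20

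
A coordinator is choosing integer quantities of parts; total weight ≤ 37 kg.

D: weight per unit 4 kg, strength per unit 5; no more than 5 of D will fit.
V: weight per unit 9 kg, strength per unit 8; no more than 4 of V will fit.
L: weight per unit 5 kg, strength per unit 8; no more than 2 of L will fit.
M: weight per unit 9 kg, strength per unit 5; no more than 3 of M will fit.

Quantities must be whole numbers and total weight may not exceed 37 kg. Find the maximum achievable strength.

44

Take 4×D, 1×V, and 2×L: weight 35 ≤ 37, strength 4·5 + 1·8 + 2·8 = 44.
L has the best ratio (8/5) and is taken to its limit of 2; remaining capacity is filled optimally with the others.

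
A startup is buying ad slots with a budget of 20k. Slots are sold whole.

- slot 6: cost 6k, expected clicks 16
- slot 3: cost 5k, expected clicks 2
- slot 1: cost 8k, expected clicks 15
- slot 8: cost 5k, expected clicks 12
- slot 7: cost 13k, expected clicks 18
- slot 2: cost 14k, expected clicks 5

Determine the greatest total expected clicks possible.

43

slot 6 + slot 7: cost 6 + 13 = 19 ≤ 20, expected clicks 16 + 18 = 34.
slot 6 + slot 1 + slot 8: cost 6 + 8 + 5 = 19 ≤ 20, expected clicks 16 + 15 + 12 = 43.
Best is slot 6, slot 1, and slot 8 with total expected clicks 43.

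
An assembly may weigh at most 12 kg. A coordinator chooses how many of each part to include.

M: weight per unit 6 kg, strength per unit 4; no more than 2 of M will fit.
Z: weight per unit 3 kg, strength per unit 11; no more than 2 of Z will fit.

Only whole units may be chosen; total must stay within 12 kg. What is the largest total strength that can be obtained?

26

2×Z: weight 6 ≤ 12, strength 2·11 = 22.
1×M and 2×Z: weight 12 ≤ 12, strength 1·4 + 2·11 = 26.
Best is 26.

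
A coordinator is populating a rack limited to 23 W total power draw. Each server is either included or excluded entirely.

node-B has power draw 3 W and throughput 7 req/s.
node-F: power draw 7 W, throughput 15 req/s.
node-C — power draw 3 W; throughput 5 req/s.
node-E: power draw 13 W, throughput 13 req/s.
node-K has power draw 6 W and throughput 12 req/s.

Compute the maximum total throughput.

39

Allowing fractional choices, the relaxed optimum would be about 43.0, but servers are indivisible.
node-B + node-F + node-C + node-K: power draw 3 + 7 + 3 + 6 = 19 ≤ 23, throughput 7 + 15 + 5 + 12 = 39.
node-B + node-F + node-E: power draw 3 + 7 + 13 = 23 ≤ 23, throughput 7 + 15 + 13 = 35.
node-B + node-F + node-K: power draw 3 + 7 + 6 = 16 ≤ 23, throughput 7 + 15 + 12 = 34.
Best is node-B, node-F, node-C, and node-K with total throughput 39.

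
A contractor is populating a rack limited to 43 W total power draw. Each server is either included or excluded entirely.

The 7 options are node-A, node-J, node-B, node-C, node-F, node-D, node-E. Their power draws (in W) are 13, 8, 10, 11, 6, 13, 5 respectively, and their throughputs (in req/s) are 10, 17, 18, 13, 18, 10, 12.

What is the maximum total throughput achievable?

78

Allowing fractional choices, the relaxed optimum would be about 80.3, but servers are indivisible.
node-J + node-B + node-C + node-F + node-E: power draw 8 + 10 + 11 + 6 + 5 = 40 ≤ 43, throughput 17 + 18 + 13 + 18 + 12 = 78.
node-J + node-B + node-F + node-D + node-E: power draw 8 + 10 + 6 + 13 + 5 = 42 ≤ 43, throughput 17 + 18 + 18 + 10 + 12 = 75.
node-A + node-J + node-B + node-F + node-E: power draw 13 + 8 + 10 + 6 + 5 = 42 ≤ 43, throughput 10 + 17 + 18 + 18 + 12 = 75.
Best is node-J, node-B, node-C, node-F, and node-E with total throughput 78.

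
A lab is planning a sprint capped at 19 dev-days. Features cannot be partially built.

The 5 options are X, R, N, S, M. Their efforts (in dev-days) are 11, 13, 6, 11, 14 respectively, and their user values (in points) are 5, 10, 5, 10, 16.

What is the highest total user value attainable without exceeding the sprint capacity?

Allowing fractional choices, the relaxed optimum would be about 20.5, but features are indivisible.
N + S: effort 6 + 11 = 17 ≤ 19, user value 5 + 10 = 15.
M: effort 14 ≤ 19, user value 16.
R + N: effort 13 + 6 = 19 ≤ 19, user value 10 + 5 = 15.
Best is M with total user value 16.

16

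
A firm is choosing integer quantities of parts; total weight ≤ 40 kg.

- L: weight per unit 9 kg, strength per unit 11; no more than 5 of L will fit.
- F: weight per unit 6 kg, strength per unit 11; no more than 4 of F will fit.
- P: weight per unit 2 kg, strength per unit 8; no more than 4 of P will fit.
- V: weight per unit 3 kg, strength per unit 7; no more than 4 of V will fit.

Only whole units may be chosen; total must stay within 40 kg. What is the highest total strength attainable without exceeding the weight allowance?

93

This is a bounded integer knapsack.
3×F, 4×P, and 4×V: weight 38 ≤ 40, strength 3·11 + 4·8 + 4·7 = 93.
4×F, 4×P, and 2×V: weight 38 ≤ 40, strength 4·11 + 4·8 + 2·7 = 90.
Best is 93.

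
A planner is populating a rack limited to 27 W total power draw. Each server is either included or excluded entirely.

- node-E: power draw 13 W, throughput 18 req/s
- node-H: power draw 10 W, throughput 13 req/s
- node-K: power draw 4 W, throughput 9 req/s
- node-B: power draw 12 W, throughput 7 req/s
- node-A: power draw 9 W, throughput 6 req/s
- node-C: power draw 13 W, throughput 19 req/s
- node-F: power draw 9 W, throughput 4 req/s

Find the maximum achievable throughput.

41

Allowing fractional choices, the relaxed optimum would be about 41.8, but servers are indivisible.
node-H + node-K + node-C: power draw 10 + 4 + 13 = 27 ≤ 27, throughput 13 + 9 + 19 = 41.
node-E + node-H + node-K: power draw 13 + 10 + 4 = 27 ≤ 27, throughput 18 + 13 + 9 = 40.
node-E + node-C: power draw 13 + 13 = 26 ≤ 27, throughput 18 + 19 = 37.
Best is node-H, node-K, and node-C with total throughput 41.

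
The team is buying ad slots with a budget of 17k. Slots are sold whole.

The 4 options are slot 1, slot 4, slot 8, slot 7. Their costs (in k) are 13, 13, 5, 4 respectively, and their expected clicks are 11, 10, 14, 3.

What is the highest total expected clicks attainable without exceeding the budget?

This is an integer program with binary decision variables.
Take slot 8 and slot 7: cost 5 + 4 = 9 ≤ 17, expected clicks 14 + 3 = 17.
No other feasible combination does better.

17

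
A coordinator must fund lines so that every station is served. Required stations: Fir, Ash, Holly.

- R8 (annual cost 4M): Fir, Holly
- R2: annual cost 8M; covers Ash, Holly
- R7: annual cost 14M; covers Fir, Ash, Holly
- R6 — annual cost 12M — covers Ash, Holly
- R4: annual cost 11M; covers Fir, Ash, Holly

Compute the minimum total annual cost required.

11

This is an integer covering problem.
The greedy cost-per-new-station heuristic would pick R8 and R2 for 12, but a cheaper cover exists.
R4 alone covers Fir, Ash, Holly — every station.
Total annual cost: 11.
No cover costs less than 11.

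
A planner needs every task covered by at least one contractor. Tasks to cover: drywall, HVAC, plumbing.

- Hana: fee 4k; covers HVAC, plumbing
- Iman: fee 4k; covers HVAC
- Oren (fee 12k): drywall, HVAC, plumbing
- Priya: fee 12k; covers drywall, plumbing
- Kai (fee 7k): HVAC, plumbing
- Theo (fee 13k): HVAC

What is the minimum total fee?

Oren alone covers drywall, HVAC, plumbing — every task.
Total fee: 12.

12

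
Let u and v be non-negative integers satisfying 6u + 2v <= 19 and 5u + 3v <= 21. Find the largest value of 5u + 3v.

(u,v)=(0,7) is feasible, giving 21.
(u,v)=(0,6) is feasible, giving 18.
No feasible integer point exceeds 21.

21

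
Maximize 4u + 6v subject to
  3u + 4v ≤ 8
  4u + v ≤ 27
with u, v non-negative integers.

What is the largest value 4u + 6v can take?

(u,v)=(0,2) is feasible, giving 12.
(u,v)=(1,1) is feasible, giving 10.
(u,v)=(0,1) is feasible, giving 6.
The best lattice point is (0,2), giving 12.

12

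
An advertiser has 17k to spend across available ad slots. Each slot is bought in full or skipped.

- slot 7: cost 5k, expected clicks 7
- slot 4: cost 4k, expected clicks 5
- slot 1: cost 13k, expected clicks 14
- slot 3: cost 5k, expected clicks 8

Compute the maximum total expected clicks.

slot 7 + slot 4 + slot 3: cost 5 + 4 + 5 = 14 ≤ 17, expected clicks 7 + 5 + 8 = 20.
slot 7 + slot 3: cost 5 + 5 = 10 ≤ 17, expected clicks 7 + 8 = 15.
slot 4 + slot 1: cost 4 + 13 = 17 ≤ 17, expected clicks 5 + 14 = 19.
Best is slot 7, slot 4, and slot 3 with total expected clicks 20.

20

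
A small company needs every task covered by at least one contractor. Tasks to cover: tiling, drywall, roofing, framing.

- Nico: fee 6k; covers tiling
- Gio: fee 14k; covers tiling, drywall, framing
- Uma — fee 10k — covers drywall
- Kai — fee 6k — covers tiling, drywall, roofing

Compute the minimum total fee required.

20

Choose Gio and Kai: together they cover tiling, drywall, roofing, framing — every task.
Total fee: 14 + 6 = 20.
No cover costs less than 20.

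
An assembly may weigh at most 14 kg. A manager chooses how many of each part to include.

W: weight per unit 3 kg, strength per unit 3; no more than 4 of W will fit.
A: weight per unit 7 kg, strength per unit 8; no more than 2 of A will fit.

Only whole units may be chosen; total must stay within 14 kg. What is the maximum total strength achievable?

16

2×A: weight 14 ≤ 14, strength 2·8 = 16.
2×W and 1×A: weight 13 ≤ 14, strength 2·3 + 1·8 = 14.
Best is 16.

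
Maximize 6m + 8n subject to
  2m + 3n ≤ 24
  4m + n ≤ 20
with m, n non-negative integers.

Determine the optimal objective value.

66

The continuous relaxation peaks at (3.6, 5.6) with value 66.40; rounding to a feasible lattice point costs some objective.
(m,n)=(3,6): 2·3+3·6=24≤24, 4·3+1·6=18≤20, objective 66.
(m,n)=(2,6): 2·2+3·6=22≤24, 4·2+1·6=14≤20, objective 60.
The best lattice point is (3,6), giving 66.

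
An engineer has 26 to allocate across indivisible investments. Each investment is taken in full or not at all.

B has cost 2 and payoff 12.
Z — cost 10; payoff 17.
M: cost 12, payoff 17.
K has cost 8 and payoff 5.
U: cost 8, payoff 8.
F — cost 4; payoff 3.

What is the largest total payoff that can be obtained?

46

B + Z + U + F: cost 2 + 10 + 8 + 4 = 24 ≤ 26, payoff 12 + 17 + 8 + 3 = 40.
B + Z + M: cost 2 + 10 + 12 = 24 ≤ 26, payoff 12 + 17 + 17 = 46.
B + M + U + F: cost 2 + 12 + 8 + 4 = 26 ≤ 26, payoff 12 + 17 + 8 + 3 = 40.
Best is B, Z, and M with total payoff 46.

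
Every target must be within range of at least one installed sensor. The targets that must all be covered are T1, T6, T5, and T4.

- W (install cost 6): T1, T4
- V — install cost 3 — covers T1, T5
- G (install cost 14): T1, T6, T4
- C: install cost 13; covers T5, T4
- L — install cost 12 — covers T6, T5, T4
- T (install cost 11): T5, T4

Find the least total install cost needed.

15

This is an integer covering problem.
The greedy cost-per-new-target heuristic would pick V, W, and L for 21, but a cheaper cover exists.
Choose V and L: together they cover T1, T6, T5, T4 — every target.
Total install cost: 3 + 12 = 15.
No cover costs less than 15.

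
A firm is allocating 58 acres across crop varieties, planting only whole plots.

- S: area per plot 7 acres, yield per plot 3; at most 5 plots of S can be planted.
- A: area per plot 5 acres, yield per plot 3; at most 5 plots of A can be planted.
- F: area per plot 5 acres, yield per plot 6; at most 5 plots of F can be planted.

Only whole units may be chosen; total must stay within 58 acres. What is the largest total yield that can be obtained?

5×A and 5×F: area 50 ≤ 58, yield 5·3 + 5·6 = 45.
1×S, 5×A, and 5×F: area 57 ≤ 58, yield 1·3 + 5·3 + 5·6 = 48.
Best is 48.

48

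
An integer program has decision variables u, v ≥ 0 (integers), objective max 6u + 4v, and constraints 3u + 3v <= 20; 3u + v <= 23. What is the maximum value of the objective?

36

The continuous relaxation peaks at (6.67, 0) with value 40.00; rounding to a feasible lattice point costs some objective.
(u,v)=(6,0): 3·6+3·0=18≤20, 3·6+1·0=18≤23, objective 36.
(u,v)=(5,1): 3·5+3·1=18≤20, 3·5+1·1=16≤23, objective 34.
(u,v)=(5,0): 3·5+3·0=15≤20, 3·5+1·0=15≤23, objective 30.
No feasible integer point exceeds 36.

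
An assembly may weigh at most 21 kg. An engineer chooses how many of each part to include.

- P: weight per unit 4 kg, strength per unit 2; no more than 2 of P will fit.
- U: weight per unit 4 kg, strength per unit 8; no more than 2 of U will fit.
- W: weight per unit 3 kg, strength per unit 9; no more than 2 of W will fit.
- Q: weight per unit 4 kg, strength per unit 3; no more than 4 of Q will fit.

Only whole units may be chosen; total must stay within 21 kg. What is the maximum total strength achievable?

1×P, 2×U, and 2×W: weight 18 ≤ 21, strength 1·2 + 2·8 + 2·9 = 36.
2×U, 2×W, and 1×Q: weight 18 ≤ 21, strength 2·8 + 2·9 + 1·3 = 37.
Best is 37.

37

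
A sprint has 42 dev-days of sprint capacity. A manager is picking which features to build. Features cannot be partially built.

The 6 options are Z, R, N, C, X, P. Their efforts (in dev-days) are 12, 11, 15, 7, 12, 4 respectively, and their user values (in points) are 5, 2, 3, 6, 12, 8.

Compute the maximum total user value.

Treat it as a binary knapsack problem.
Z + C + X + P: effort 12 + 7 + 12 + 4 = 35 ≤ 42, user value 5 + 6 + 12 + 8 = 31.
N + C + X + P: effort 15 + 7 + 12 + 4 = 38 ≤ 42, user value 3 + 6 + 12 + 8 = 29.
Best is Z, C, X, and P with total user value 31.

31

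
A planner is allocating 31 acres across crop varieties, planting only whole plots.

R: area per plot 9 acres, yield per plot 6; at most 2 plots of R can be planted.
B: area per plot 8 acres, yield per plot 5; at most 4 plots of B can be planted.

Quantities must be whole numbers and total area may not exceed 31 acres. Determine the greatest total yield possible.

17

This is a bounded integer knapsack.
2×R and 1×B: area 26 ≤ 31, yield 2·6 + 1·5 = 17.
1×R and 2×B: area 25 ≤ 31, yield 1·6 + 2·5 = 16.
Best is 17.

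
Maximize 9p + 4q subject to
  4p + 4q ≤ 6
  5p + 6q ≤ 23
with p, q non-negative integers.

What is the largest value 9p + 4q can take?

9

The continuous relaxation peaks at (1.5, 0) with value 13.50; rounding to a feasible lattice point costs some objective.
(p,q)=(1,0): 4·1+4·0=4≤6, 5·1+6·0=5≤23, objective 9.
(p,q)=(0,1): 4·0+4·1=4≤6, 5·0+6·1=6≤23, objective 4.
(p,q)=(0,0): 4·0+4·0=0≤6, 5·0+6·0=0≤23, objective 0.
Maximum is 9 at (p,q)=(1,0).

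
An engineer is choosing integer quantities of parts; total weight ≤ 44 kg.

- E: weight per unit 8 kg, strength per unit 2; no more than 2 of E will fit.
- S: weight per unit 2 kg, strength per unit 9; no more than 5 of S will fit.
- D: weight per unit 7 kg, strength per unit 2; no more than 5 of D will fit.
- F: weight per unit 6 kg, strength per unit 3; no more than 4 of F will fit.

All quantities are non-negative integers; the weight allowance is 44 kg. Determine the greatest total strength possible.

59

S has the best ratio (9/2); taking only S gives at most 5×9 = 45 (stopped by the supply cap of 5).
Mixing does better — 5×S, 1×D, and 4×F: weight 41 ≤ 44, strength 5·9 + 1·2 + 4·3 = 59.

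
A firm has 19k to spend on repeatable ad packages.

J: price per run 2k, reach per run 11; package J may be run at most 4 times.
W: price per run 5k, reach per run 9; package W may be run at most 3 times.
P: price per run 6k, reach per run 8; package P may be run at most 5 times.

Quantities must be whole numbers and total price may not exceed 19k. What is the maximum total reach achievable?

4×J, 1×W, and 1×P: price 19 ≤ 19, reach 4·11 + 1·9 + 1·8 = 61.
4×J and 2×W: price 18 ≤ 19, reach 4·11 + 2·9 = 62.
Best is 62.

62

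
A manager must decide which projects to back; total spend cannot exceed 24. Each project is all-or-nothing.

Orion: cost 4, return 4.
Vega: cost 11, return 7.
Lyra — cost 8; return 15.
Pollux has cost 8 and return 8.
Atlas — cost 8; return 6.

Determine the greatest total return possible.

Lyra + Pollux + Atlas: cost 8 + 8 + 8 = 24 ≤ 24, return 15 + 8 + 6 = 29.
Orion + Lyra + Pollux: cost 4 + 8 + 8 = 20 ≤ 24, return 4 + 15 + 8 = 27.
Best is Lyra, Pollux, and Atlas with total return 29.

29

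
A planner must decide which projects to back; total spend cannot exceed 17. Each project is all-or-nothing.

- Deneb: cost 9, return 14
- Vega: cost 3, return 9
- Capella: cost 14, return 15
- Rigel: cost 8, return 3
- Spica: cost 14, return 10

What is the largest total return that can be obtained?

24

Treat it as a binary knapsack problem.
Vega + Spica: cost 3 + 14 = 17 ≤ 17, return 9 + 10 = 19.
Vega + Capella: cost 3 + 14 = 17 ≤ 17, return 9 + 15 = 24.
Deneb + Vega: cost 9 + 3 = 12 ≤ 17, return 14 + 9 = 23.
Best is Vega and Capella with total return 24.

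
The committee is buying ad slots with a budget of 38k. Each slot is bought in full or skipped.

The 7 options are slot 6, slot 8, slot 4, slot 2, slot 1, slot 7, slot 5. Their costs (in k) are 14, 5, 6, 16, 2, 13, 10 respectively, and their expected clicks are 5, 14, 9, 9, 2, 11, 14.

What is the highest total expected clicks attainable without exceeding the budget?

slot 8 + slot 4 + slot 7 + slot 5: cost 5 + 6 + 13 + 10 = 34 ≤ 38, expected clicks 14 + 9 + 11 + 14 = 48.
slot 8 + slot 4 + slot 1 + slot 7 + slot 5: cost 5 + 6 + 2 + 13 + 10 = 36 ≤ 38, expected clicks 14 + 9 + 2 + 11 + 14 = 50.
Best is slot 8, slot 4, slot 1, slot 7, and slot 5 with total expected clicks 50.

50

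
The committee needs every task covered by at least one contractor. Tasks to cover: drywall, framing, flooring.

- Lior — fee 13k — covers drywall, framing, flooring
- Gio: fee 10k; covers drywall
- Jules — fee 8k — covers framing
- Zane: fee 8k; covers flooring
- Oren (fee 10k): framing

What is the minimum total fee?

13

Lior alone covers drywall, framing, flooring — every task.
Total fee: 13.
No cover costs less than 13.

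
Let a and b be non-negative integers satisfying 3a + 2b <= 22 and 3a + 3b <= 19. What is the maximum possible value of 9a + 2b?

The continuous relaxation peaks at (6.33, 0) with value 57.00; rounding to a feasible lattice point costs some objective.
(a,b)=(6,0): 3·6+2·0=18≤22, 3·6+3·0=18≤19, objective 54.
(a,b)=(5,1): 3·5+2·1=17≤22, 3·5+3·1=18≤19, objective 47.
(a,b)=(5,0): 3·5+2·0=15≤22, 3·5+3·0=15≤19, objective 45.
Maximum is 54 at (a,b)=(6,0).

54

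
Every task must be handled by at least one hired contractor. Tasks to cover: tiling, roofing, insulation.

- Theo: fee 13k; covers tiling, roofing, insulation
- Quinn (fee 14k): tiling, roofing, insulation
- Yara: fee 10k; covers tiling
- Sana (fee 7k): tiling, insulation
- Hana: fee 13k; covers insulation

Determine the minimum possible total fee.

Theo alone covers tiling, roofing, insulation — every task.
Total fee: 13.

13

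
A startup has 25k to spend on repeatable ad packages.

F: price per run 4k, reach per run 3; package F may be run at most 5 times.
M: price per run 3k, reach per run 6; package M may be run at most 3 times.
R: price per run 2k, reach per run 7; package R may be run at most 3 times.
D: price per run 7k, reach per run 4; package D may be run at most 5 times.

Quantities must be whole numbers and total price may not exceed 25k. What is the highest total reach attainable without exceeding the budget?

This is a bounded integer knapsack.
R has the best ratio (7/2); taking only R gives at most 3×7 = 21 (stopped by the supply cap of 3).
Mixing does better — 2×F, 3×M, and 3×R: price 23 ≤ 25, reach 2·3 + 3·6 + 3·7 = 45.

45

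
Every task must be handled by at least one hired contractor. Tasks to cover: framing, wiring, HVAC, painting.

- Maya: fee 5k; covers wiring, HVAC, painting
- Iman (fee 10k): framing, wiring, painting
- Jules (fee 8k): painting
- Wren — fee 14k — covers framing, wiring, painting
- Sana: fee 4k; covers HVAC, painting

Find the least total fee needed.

This is an integer covering problem.
The greedy cost-per-new-task heuristic would pick Maya and Iman for 15, but a cheaper cover exists.
Choose Iman and Sana: together they cover framing, wiring, HVAC, painting — every task.
Total fee: 10 + 4 = 14.
No cover costs less than 14.

14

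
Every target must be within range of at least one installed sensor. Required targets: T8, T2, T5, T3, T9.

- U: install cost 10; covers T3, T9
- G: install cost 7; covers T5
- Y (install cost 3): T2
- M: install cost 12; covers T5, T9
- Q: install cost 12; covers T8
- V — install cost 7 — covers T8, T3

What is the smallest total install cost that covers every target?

22

Choose Y, M, and V: together they cover T8, T2, T5, T3, T9 — every target.
Total install cost: 3 + 12 + 7 = 22.
No cover costs less than 22.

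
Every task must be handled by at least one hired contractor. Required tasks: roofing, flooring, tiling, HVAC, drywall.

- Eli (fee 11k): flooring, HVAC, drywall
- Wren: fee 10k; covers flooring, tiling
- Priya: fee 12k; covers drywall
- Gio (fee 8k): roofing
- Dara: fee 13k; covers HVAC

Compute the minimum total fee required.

29

Choose Eli, Wren, and Gio: together they cover roofing, flooring, tiling, HVAC, drywall — every task.
Total fee: 11 + 10 + 8 = 29.
No cover costs less than 29.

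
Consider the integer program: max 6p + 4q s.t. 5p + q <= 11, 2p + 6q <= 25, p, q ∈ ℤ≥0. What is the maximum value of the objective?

The continuous relaxation peaks at (1.46, 3.68) with value 23.50; rounding to a feasible lattice point costs some objective.
(p,q)=(1,3): 5·1+1·3=8≤11, 2·1+6·3=20≤25, objective 18.
(p,q)=(0,4): 5·0+1·4=4≤11, 2·0+6·4=24≤25, objective 16.
(p,q)=(1,2): 5·1+1·2=7≤11, 2·1+6·2=14≤25, objective 14.
(p,q)=(0,3): 5·0+1·3=3≤11, 2·0+6·3=18≤25, objective 12.
Maximum is 18 at (p,q)=(1,3).

18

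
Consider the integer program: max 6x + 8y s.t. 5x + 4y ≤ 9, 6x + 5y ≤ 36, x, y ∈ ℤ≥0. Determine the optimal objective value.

(x,y)=(0,2) is feasible, giving 16.
(x,y)=(1,1) is feasible, giving 14.
(x,y)=(0,1) is feasible, giving 8.
No feasible integer point exceeds 16.

16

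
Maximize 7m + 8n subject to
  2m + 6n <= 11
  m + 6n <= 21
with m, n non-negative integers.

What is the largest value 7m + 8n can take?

35

The continuous relaxation peaks at (5.5, 0) with value 38.50; rounding to a feasible lattice point costs some objective.
(m,n)=(5,0): 2·5+6·0=10≤11, 1·5+6·0=5≤21, objective 35.
(m,n)=(4,0): 2·4+6·0=8≤11, 1·4+6·0=4≤21, objective 28.
The best lattice point is (5,0), giving 35.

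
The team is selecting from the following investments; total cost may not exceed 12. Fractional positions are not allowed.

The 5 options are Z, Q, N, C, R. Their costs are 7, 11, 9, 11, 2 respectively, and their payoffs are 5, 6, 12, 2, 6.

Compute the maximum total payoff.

18

This is an integer program with binary decision variables.
Allowing fractional choices, the relaxed optimum would be about 18.7, but investments are indivisible.
N + R: cost 9 + 2 = 11 ≤ 12, payoff 12 + 6 = 18.
N: cost 9 ≤ 12, payoff 12.
Best is N and R with total payoff 18.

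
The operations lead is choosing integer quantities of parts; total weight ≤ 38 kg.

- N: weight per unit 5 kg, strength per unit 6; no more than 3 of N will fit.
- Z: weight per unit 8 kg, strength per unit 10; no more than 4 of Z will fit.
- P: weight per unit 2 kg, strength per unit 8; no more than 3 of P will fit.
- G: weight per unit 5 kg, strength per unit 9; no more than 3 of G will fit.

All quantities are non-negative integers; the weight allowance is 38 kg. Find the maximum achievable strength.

71

P has the best ratio (8/2); taking only P gives at most 3×8 = 24 (stopped by the supply cap of 3).
Mixing does better — 2×Z, 3×P, and 3×G: weight 37 ≤ 38, strength 2·10 + 3·8 + 3·9 = 71.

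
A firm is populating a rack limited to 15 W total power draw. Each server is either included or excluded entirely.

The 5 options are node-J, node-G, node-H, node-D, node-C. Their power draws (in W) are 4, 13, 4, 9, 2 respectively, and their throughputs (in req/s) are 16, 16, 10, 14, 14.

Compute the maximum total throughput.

44

node-J + node-H + node-C: power draw 4 + 4 + 2 = 10 ≤ 15, throughput 16 + 10 + 14 = 40.
node-J + node-D + node-C: power draw 4 + 9 + 2 = 15 ≤ 15, throughput 16 + 14 + 14 = 44.
Best is node-J, node-D, and node-C with total throughput 44.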